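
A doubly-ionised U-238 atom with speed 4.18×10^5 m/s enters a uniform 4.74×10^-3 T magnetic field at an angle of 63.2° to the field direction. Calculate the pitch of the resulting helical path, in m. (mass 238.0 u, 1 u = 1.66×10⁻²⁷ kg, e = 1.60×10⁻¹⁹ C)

pitch ≈ 308 m

The velocity component along B is v∥ = v cos63.2° = 1.88×10^5 m/s.
The cyclotron period T = 2πm/(qB) = 1.64×10^-3 s is set by m, q, B alone.
Pitch = v∥·T = (1.88×10^5)(1.64×10^-3) = 308 m.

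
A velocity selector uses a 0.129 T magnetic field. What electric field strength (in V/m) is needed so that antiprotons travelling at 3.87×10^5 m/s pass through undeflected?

E ≈ 4.99×10^4 V/m

qE = qvB ⇒ E = vB = (3.87×10^5)(0.129) = 4.99×10^4 V/m.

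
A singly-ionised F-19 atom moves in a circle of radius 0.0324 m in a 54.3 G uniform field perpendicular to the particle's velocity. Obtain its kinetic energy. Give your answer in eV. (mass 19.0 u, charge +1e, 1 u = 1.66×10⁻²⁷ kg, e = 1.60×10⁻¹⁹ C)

v = qBr/m = (1×1.60×10^-19)(5.43×10^-3)(0.0324) / (3.15×10^-26) = 892 m/s.
K = ½mv² = 0.5·(3.15×10^-26)·(892)² = 1.26×10^-20 J = 0.0785 eV.

K ≈ 0.0785 eV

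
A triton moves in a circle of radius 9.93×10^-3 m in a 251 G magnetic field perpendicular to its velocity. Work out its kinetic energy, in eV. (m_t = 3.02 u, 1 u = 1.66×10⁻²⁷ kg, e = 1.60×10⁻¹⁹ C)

K ≈ 0.991 eV

v = qBr/m = (1×1.60×10^-19)(0.0251)(9.93×10^-3) / (5.01×10^-27) = 7950 m/s.
K = ½mv² = 0.5·(5.01×10^-27)·(7950)² = 1.59×10^-19 J = 0.991 eV.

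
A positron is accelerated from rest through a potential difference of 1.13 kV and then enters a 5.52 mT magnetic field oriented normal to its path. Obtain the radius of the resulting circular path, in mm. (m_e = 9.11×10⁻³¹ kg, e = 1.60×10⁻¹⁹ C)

r ≈ 20.6 mm

The kinetic energy gained is K = qV = (1×1.60×10^-19)(1130) = 1.81×10^-16 J.
v = √(2K/m) = 1.99×10^7 m/s.
r = mv/(qB) = (9.11×10^-31)(1.99×10^7) / [(1×1.60×10^-19)(5.52×10^-3)] = 0.0206 m.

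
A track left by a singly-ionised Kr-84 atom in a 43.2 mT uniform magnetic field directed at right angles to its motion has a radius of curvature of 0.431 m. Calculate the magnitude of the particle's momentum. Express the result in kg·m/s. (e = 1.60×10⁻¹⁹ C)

p ≈ 2.98×10^-21 kg·m/s

Since qvB = mv²/r, the momentum p = mv = qBr.
p = (1×1.60×10^-19)(0.0432)(0.431) = 2.98×10^-21 kg·m/s.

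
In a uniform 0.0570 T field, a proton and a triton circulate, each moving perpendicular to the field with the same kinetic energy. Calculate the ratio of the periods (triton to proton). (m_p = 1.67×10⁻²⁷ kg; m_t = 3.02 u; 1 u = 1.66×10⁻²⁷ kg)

T = 2πm/(qB) is independent of speed, so T₂/T₁ = (m₂/q₂)/(m₁/q₁).
T_{triton}/T_{proton} = (5.01×10^-27/1e) / (1.67×10^-27/1e) = 3.00.

ratio ≈ 3.00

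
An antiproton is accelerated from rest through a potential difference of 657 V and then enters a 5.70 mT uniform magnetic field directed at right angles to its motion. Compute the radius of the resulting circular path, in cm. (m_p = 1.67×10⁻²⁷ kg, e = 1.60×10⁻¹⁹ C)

The kinetic energy gained is K = qV = (1×1.60×10^-19)(657) = 1.05×10^-16 J.
v = √(2K/m) = 3.55×10^5 m/s.
r = mv/(qB) = (1.67×10^-27)(3.55×10^5) / [(1×1.60×10^-19)(5.70×10^-3)] = 0.650 m.

r ≈ 65.0 cm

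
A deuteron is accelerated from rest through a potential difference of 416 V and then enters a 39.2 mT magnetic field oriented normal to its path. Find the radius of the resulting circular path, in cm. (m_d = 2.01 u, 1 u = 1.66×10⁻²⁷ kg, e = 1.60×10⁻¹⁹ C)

The kinetic energy gained is K = qV = (1×1.60×10^-19)(416) = 6.66×10^-17 J.
v = √(2K/m) = 2.00×10^5 m/s.
r = mv/(qB) = (3.34×10^-27)(2.00×10^5) / [(1×1.60×10^-19)(0.0392)] = 0.106 m.

r ≈ 10.6 cm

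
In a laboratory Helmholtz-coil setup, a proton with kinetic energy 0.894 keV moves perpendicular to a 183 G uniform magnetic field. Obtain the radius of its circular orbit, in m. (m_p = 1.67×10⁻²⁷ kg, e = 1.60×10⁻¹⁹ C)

r ≈ 0.236 m

Convert the energy: K = 0.894 keV = 1.43×10^-16 J.
v = √(2K/m) = √(2·1.43×10^-16/1.67×10^-27) = 4.14×10^5 m/s.
r = mv/(qB) = (1.67×10^-27)(4.14×10^5) / [(1×1.60×10^-19)(0.0183)] = 0.236 m.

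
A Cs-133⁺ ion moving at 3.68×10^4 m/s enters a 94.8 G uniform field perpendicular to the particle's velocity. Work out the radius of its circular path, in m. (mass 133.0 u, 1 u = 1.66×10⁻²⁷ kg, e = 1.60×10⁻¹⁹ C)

r ≈ 5.36 m

The magnetic force provides the centripetal force: qvB = mv²/r, so r = mv/(qB).
r = (2.21×10^-25 kg)(3.68×10^4 m/s) / [(1×1.60×10^-19 C)(9.48×10^-3 T)] = 5.36 m.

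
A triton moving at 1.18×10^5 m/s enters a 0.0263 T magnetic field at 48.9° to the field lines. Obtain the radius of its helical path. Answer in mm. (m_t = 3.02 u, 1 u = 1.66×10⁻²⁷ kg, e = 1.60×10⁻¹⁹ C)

Only the perpendicular component v⊥ = v sin48.9° = 8.89×10^4 m/s is bent by the field.
r = m v⊥ /(qB) = (5.01×10^-27)(8.89×10^4) / [(1×1.60×10^-19)(0.0263)] = 0.106 m.

r ≈ 106 mm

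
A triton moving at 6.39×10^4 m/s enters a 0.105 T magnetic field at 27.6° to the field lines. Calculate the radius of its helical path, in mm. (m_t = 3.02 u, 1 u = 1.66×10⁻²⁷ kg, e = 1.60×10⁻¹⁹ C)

Only the perpendicular component v⊥ = v sin27.6° = 2.96×10^4 m/s is bent by the field.
r = m v⊥ /(qB) = (5.01×10^-27)(2.96×10^4) / [(1×1.60×10^-19)(0.105)] = 8.83×10^-3 m.

r ≈ 8.83 mm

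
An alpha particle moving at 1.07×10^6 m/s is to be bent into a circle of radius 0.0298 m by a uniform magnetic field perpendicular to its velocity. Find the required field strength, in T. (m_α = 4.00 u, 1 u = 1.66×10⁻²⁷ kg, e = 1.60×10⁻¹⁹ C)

B ≈ 0.745 T

qvB = mv²/r gives B = mv/(qr).
B = (6.64×10^-27)(1.07×10^6) / [(2×1.60×10^-19)(0.0298)] = 0.745 T.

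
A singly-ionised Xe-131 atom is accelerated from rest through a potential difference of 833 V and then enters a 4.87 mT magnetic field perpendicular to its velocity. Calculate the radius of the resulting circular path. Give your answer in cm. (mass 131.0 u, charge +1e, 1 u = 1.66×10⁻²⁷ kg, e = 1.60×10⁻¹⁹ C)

The kinetic energy gained is K = qV = (1×1.60×10^-19)(833) = 1.33×10^-16 J.
v = √(2K/m) = 3.50×10^4 m/s.
r = mv/(qB) = (2.17×10^-25)(3.50×10^4) / [(1×1.60×10^-19)(4.87×10^-3)] = 9.77 m.

r ≈ 977 cm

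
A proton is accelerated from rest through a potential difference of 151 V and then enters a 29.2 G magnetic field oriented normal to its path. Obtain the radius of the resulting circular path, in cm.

r ≈ 60.8 cm

The kinetic energy gained is K = qV = (1×1.60×10^-19)(151) = 2.42×10^-17 J.
v = √(2K/m) = 1.70×10^5 m/s.
r = mv/(qB) = (1.67×10^-27)(1.70×10^5) / [(1×1.60×10^-19)(2.92×10^-3)] = 0.608 m.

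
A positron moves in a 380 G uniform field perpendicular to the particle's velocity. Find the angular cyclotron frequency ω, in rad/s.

ω = qB/m = (1×1.60×10^-19)(0.0380) / (9.11×10^-31) = 6.67×10^9 rad/s.

ω ≈ 6.67×10^9 rad/s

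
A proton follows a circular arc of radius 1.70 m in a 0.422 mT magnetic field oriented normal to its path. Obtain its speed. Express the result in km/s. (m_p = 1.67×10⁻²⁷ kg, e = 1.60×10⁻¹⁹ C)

From qvB = mv²/r, v = qBr/m.
v = (1×1.60×10^-19)(4.22×10^-4)(1.70) / (1.67×10^-27) = 6.87×10^4 m/s.

v ≈ 68.7 km/s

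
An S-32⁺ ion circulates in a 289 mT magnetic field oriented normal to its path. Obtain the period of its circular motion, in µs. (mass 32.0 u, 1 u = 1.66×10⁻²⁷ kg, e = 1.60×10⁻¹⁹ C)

The cyclotron period is independent of speed: T = 2πm/(qB).
T = 2π(5.31×10^-26) / [(1×1.60×10^-19)(0.289)] = 7.22×10^-6 s.

T ≈ 7.22 µs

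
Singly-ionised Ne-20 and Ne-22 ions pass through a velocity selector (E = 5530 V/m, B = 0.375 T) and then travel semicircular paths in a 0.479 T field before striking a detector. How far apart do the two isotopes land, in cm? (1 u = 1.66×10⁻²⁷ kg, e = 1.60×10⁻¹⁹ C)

Both emerge at v = E/B₁ = 1.47×10^4 m/s.
r = mv/(qB₂), so r₁ = 6.388×10^-3 m and r₂ = 7.027×10^-3 m, giving Δr = 6.39×10^-4 m.
After a semicircle each ion lands a diameter 2r from the entry slit, so the separation is 2Δr = 1.28×10^-3 m.

Δd ≈ 0.128 cm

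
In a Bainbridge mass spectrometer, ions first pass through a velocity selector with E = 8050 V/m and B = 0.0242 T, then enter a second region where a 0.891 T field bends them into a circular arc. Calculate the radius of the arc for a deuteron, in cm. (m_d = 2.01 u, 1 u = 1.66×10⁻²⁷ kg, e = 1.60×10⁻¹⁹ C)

r ≈ 0.779 cm

The selector passes v = E/B = 8050/0.0242 = 3.33×10^5 m/s.
In the deflection region, r = mv/(qB₂) = (3.34×10^-27)(3.33×10^5) / [(1×1.60×10^-19)(0.891)] = 7.79×10^-3 m.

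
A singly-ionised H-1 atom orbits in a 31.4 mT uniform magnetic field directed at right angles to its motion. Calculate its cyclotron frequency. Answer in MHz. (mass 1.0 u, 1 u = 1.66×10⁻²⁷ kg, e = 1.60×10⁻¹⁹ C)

f ≈ 0.482 MHz

f = qB/(2πm) = (1×1.60×10^-19)(0.0314) / [2π(1.66×10^-27)] = 4.82×10^5 Hz.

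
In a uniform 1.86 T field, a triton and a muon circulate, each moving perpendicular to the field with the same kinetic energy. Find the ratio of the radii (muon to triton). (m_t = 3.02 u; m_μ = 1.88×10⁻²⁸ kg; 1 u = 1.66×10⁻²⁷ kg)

ratio ≈ 0.194

r = √(2mK)/(qB) ⇒ at equal K, r ∝ √m/q.
r_{muon}/r_{triton} = 0.194.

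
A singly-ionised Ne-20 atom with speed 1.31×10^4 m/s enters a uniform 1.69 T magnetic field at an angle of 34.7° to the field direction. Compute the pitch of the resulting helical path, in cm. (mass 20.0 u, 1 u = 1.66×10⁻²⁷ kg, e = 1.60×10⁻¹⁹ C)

The velocity component along B is v∥ = v cos34.7° = 1.08×10^4 m/s.
The cyclotron period T = 2πm/(qB) = 7.71×10^-7 s is set by m, q, B alone.
Pitch = v∥·T = (1.08×10^4)(7.71×10^-7) = 8.31×10^-3 m.

pitch ≈ 0.831 cm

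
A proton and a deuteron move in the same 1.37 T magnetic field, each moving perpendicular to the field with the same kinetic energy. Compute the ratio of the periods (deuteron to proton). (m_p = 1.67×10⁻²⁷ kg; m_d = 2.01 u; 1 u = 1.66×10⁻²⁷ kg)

ratio ≈ 2.00

T = 2πm/(qB) is independent of speed, so T₂/T₁ = (m₂/q₂)/(m₁/q₁).
T_{deuteron}/T_{proton} = (3.34×10^-27/1e) / (1.67×10^-27/1e) = 2.00.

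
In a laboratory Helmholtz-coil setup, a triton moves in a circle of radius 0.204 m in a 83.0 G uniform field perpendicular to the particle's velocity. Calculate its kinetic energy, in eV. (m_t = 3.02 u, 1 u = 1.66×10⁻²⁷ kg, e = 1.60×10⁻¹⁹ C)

v = qBr/m = (1×1.60×10^-19)(8.30×10^-3)(0.204) / (5.01×10^-27) = 5.40×10^4 m/s.
K = ½mv² = 0.5·(5.01×10^-27)·(5.40×10^4)² = 7.32×10^-18 J = 45.8 eV.

K ≈ 45.8 eV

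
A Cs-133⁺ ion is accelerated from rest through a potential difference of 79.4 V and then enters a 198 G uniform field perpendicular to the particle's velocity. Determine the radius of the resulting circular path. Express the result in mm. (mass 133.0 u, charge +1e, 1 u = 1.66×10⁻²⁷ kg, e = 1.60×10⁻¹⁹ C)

The kinetic energy gained is K = qV = (1×1.60×10^-19)(79.4) = 1.27×10^-17 J.
v = √(2K/m) = 1.07×10^4 m/s.
r = mv/(qB) = (2.21×10^-25)(1.07×10^4) / [(1×1.60×10^-19)(0.0198)] = 0.748 m.

r ≈ 748 mm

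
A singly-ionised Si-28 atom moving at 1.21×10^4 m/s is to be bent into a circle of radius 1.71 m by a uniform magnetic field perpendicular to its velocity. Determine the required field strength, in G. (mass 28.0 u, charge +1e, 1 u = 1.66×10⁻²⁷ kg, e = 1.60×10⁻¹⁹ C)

B ≈ 20.6 G

qvB = mv²/r gives B = mv/(qr).
B = (4.65×10^-26)(1.21×10^4) / [(1×1.60×10^-19)(1.71)] = 2.06×10^-3 T.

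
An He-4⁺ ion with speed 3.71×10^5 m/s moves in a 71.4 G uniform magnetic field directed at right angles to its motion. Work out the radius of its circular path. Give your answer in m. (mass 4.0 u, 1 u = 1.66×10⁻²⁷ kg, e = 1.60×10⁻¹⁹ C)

The magnetic force provides the centripetal force: qvB = mv²/r, so r = mv/(qB).
r = (6.64×10^-27 kg)(3.71×10^5 m/s) / [(1×1.60×10^-19 C)(7.14×10^-3 T)] = 2.16 m.

r ≈ 2.16 m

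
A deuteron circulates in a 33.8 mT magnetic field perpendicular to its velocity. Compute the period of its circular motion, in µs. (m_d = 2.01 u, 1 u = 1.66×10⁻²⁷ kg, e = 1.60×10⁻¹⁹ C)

T ≈ 3.88 µs

The cyclotron period is independent of speed: T = 2πm/(qB).
T = 2π(3.34×10^-27) / [(1×1.60×10^-19)(0.0338)] = 3.88×10^-6 s.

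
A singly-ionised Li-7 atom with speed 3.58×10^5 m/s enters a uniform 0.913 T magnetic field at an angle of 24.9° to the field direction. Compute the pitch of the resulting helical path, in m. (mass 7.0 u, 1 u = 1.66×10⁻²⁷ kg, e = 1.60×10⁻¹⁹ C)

pitch ≈ 0.162 m

The velocity component along B is v∥ = v cos24.9° = 3.25×10^5 m/s.
The cyclotron period T = 2πm/(qB) = 5.00×10^-7 s is set by m, q, B alone.
Pitch = v∥·T = (3.25×10^5)(5.00×10^-7) = 0.162 m.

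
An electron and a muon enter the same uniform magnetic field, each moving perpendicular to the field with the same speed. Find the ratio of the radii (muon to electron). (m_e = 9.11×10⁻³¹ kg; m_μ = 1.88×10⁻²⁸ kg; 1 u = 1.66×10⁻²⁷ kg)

r = mv/(qB) ⇒ at equal v, r ∝ m/q.
r_{muon}/r_{electron} = 206.

ratio ≈ 206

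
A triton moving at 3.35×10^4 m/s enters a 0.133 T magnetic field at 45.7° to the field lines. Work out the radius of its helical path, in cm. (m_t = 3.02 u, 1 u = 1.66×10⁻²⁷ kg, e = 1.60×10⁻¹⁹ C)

Only the perpendicular component v⊥ = v sin45.7° = 2.40×10^4 m/s is bent by the field.
r = m v⊥ /(qB) = (5.01×10^-27)(2.40×10^4) / [(1×1.60×10^-19)(0.133)] = 5.65×10^-3 m.

r ≈ 0.565 cm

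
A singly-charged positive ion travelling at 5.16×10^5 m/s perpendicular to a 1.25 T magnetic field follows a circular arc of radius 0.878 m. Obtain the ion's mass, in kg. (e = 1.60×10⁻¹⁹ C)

qvB = mv²/r ⇒ m = qBr/v.
m = (1×1.60×10^-19)(1.25)(0.878) / (5.16×10^5) = 3.40×10^-25 kg.

m ≈ 3.40×10^-25 kg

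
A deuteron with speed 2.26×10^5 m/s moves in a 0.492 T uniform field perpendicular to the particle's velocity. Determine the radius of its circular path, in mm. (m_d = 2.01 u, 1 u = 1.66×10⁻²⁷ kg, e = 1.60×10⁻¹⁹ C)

The magnetic force provides the centripetal force: qvB = mv²/r, so r = mv/(qB).
r = (3.34×10^-27 kg)(2.26×10^5 m/s) / [(1×1.60×10^-19 C)(0.492 T)] = 9.58×10^-3 m.

r ≈ 9.58 mm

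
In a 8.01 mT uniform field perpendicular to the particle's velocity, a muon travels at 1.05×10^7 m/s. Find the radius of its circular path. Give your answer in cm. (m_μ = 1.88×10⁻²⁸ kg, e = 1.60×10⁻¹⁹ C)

r ≈ 154 cm

The magnetic force provides the centripetal force: qvB = mv²/r, so r = mv/(qB).
r = (1.88×10^-28 kg)(1.05×10^7 m/s) / [(1×1.60×10^-19 C)(8.01×10^-3 T)] = 1.54 m.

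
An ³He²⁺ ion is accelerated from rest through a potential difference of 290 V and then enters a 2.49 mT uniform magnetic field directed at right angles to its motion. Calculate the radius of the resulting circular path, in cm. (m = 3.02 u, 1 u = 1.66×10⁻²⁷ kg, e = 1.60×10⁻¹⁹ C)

The kinetic energy gained is K = qV = (2×1.60×10^-19)(290) = 9.28×10^-17 J.
v = √(2K/m) = 1.92×10^5 m/s.
r = mv/(qB) = (5.01×10^-27)(1.92×10^5) / [(2×1.60×10^-19)(2.49×10^-3)] = 1.21 m.

r ≈ 121 cm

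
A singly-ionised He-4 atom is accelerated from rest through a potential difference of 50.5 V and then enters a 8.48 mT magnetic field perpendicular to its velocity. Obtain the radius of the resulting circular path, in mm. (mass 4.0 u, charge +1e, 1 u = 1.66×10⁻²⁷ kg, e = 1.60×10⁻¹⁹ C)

r ≈ 241 mm

The kinetic energy gained is K = qV = (1×1.60×10^-19)(50.5) = 8.08×10^-18 J.
v = √(2K/m) = 4.93×10^4 m/s.
r = mv/(qB) = (6.64×10^-27)(4.93×10^4) / [(1×1.60×10^-19)(8.48×10^-3)] = 0.241 m.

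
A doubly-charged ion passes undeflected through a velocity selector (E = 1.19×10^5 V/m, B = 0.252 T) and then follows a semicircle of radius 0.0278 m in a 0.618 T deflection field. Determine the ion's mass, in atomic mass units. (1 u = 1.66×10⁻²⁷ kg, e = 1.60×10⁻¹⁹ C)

m ≈ 7.01 u

v = E/B₁ = 4.72×10^5 m/s.
From r = mv/(qB₂), m = qB₂r/v = (2×1.60×10^-19)(0.618)(0.0278) / (4.72×10^5) = 1.16×10^-26 kg.
In atomic mass units: m = 1.16×10^-26 / 1.66×10^-27 = 7.01 u.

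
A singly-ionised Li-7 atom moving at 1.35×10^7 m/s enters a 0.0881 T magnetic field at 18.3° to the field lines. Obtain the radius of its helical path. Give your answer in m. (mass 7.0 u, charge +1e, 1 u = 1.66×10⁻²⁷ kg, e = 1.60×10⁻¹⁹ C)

Only the perpendicular component v⊥ = v sin18.3° = 4.24×10^6 m/s is bent by the field.
r = m v⊥ /(qB) = (1.16×10^-26)(4.24×10^6) / [(1×1.60×10^-19)(0.0881)] = 3.49 m.

r ≈ 3.49 m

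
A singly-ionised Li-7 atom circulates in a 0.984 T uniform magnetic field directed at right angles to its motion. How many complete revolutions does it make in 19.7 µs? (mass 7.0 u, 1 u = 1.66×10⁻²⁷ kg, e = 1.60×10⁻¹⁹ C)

T = 2πm/(qB) = 2π(1.162×10^-26) / [(1×1.60×10^-19)(0.984)] = 4.6374×10^-7 s.
N = t/T = 1.97×10^-5 / 4.6374×10^-7 ≈ 42.48, so 42 complete revolutions.

N = 42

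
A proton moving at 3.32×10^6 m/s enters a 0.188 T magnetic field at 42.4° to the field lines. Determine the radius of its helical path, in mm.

Only the perpendicular component v⊥ = v sin42.4° = 2.24×10^6 m/s is bent by the field.
r = m v⊥ /(qB) = (1.67×10^-27)(2.24×10^6) / [(1×1.60×10^-19)(0.188)] = 0.124 m.

r ≈ 124 mm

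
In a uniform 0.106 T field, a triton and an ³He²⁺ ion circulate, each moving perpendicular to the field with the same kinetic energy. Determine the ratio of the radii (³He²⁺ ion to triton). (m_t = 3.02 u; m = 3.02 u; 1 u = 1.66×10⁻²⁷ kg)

r = √(2mK)/(qB) ⇒ at equal K, r ∝ √m/q.
r_{³He²⁺ ion}/r_{triton} = 0.500.

ratio ≈ 0.500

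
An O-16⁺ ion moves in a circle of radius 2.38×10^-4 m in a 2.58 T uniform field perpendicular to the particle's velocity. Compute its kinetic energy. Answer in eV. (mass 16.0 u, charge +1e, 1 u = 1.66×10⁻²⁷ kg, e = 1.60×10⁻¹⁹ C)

v = qBr/m = (1×1.60×10^-19)(2.58)(2.38×10^-4) / (2.66×10^-26) = 3700 m/s.
K = ½mv² = 0.5·(2.66×10^-26)·(3700)² = 1.82×10^-19 J = 1.14 eV.

K ≈ 1.14 eV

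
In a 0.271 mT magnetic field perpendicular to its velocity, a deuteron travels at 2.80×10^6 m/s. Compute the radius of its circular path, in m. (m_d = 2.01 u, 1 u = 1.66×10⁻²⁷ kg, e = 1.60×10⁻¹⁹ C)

The magnetic force provides the centripetal force: qvB = mv²/r, so r = mv/(qB).
r = (3.34×10^-27 kg)(2.80×10^6 m/s) / [(1×1.60×10^-19 C)(2.71×10^-4 T)] = 215 m.

r ≈ 215 m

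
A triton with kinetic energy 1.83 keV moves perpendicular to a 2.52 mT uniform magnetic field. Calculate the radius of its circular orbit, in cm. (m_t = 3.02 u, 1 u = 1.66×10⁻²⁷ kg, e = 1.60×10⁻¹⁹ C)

Convert the energy: K = 1.83 keV = 2.93×10^-16 J.
v = √(2K/m) = √(2·2.93×10^-16/5.01×10^-27) = 3.42×10^5 m/s.
r = mv/(qB) = (5.01×10^-27)(3.42×10^5) / [(1×1.60×10^-19)(2.52×10^-3)] = 4.25 m.

r ≈ 425 cm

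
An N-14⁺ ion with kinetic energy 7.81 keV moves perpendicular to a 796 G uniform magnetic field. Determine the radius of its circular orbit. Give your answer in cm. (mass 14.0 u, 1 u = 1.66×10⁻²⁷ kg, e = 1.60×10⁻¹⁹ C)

r ≈ 59.8 cm

Convert the energy: K = 7.81 keV = 1.25×10^-15 J.
v = √(2K/m) = √(2·1.25×10^-15/2.32×10^-26) = 3.28×10^5 m/s.
r = mv/(qB) = (2.32×10^-26)(3.28×10^5) / [(1×1.60×10^-19)(0.0796)] = 0.598 m.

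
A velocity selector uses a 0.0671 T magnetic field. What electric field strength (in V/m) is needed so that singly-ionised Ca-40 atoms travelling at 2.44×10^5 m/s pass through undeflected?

qE = qvB ⇒ E = vB = (2.44×10^5)(0.0671) = 1.64×10^4 V/m.

E ≈ 1.64×10^4 V/m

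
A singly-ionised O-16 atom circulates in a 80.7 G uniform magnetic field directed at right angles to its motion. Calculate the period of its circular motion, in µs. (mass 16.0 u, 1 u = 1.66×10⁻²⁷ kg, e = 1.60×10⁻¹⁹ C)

T ≈ 129 µs

The cyclotron period is independent of speed: T = 2πm/(qB).
T = 2π(2.66×10^-26) / [(1×1.60×10^-19)(8.07×10^-3)] = 1.29×10^-4 s.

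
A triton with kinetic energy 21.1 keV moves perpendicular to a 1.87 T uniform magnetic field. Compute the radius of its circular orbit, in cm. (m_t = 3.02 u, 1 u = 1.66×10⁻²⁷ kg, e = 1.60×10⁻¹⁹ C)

r ≈ 1.94 cm

Convert the energy: K = 21.1 keV = 3.38×10^-15 J.
v = √(2K/m) = √(2·3.38×10^-15/5.01×10^-27) = 1.16×10^6 m/s.
r = mv/(qB) = (5.01×10^-27)(1.16×10^6) / [(1×1.60×10^-19)(1.87)] = 0.0194 m.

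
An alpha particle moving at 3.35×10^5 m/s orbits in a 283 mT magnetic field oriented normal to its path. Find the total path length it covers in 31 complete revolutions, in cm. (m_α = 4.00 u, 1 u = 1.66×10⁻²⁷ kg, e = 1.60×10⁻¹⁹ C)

r = mv/(qB) = 0.0246 m, so one revolution covers 2πr = 0.154 m.
In 31 revolutions: L = 31·2πr = 4.78 m.

L ≈ 478 cm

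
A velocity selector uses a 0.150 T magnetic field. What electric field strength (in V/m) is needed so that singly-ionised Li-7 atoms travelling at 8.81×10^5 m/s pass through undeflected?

qE = qvB ⇒ E = vB = (8.81×10^5)(0.150) = 1.32×10^5 V/m.

E ≈ 1.32×10^5 V/m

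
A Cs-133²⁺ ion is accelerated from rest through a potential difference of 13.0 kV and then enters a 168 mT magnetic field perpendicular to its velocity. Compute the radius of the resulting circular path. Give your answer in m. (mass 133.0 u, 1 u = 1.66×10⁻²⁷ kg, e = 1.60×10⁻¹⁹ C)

r ≈ 0.797 m

The kinetic energy gained is K = qV = (2×1.60×10^-19)(1.30×10^4) = 4.16×10^-15 J.
v = √(2K/m) = 1.94×10^5 m/s.
r = mv/(qB) = (2.21×10^-25)(1.94×10^5) / [(2×1.60×10^-19)(0.168)] = 0.797 m.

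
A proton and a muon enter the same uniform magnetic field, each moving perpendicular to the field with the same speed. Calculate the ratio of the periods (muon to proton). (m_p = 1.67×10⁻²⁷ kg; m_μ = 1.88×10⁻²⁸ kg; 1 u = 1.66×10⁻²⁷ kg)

ratio ≈ 0.113

T = 2πm/(qB) is independent of speed, so T₂/T₁ = (m₂/q₂)/(m₁/q₁).
T_{muon}/T_{proton} = (1.88×10^-28/1e) / (1.67×10^-27/1e) = 0.113.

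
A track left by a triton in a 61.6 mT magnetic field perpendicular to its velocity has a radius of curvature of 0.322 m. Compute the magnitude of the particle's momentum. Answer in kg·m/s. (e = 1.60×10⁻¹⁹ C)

p ≈ 3.17×10^-21 kg·m/s

Since qvB = mv²/r, the momentum p = mv = qBr.
p = (1×1.60×10^-19)(0.0616)(0.322) = 3.17×10^-21 kg·m/s.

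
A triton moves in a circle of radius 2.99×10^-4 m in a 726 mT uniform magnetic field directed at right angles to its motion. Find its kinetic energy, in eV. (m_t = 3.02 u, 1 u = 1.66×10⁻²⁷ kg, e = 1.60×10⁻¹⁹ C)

K ≈ 0.752 eV

v = qBr/m = (1×1.60×10^-19)(0.726)(2.99×10^-4) / (5.01×10^-27) = 6930 m/s.
K = ½mv² = 0.5·(5.01×10^-27)·(6930)² = 1.20×10^-19 J = 0.752 eV.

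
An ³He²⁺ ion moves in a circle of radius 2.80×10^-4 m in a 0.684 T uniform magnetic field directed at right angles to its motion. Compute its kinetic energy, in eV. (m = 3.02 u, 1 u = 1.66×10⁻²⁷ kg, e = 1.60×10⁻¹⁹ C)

v = qBr/m = (2×1.60×10^-19)(0.684)(2.80×10^-4) / (5.01×10^-27) = 1.22×10^4 m/s.
K = ½mv² = 0.5·(5.01×10^-27)·(1.22×10^4)² = 3.75×10^-19 J = 2.34 eV.

K ≈ 2.34 eV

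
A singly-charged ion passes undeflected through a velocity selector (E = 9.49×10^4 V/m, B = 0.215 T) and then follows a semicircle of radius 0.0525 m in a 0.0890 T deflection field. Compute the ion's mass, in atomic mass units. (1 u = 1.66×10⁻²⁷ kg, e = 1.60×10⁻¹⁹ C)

v = E/B₁ = 4.41×10^5 m/s.
From r = mv/(qB₂), m = qB₂r/v = (1×1.60×10^-19)(0.0890)(0.0525) / (4.41×10^5) = 1.69×10^-27 kg.
In atomic mass units: m = 1.69×10^-27 / 1.66×10^-27 = 1.02 u.

m ≈ 1.02 u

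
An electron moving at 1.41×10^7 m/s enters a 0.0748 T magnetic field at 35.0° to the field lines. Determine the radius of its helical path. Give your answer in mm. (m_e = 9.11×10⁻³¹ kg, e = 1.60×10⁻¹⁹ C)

Only the perpendicular component v⊥ = v sin35.0° = 8.09×10^6 m/s is bent by the field.
r = m v⊥ /(qB) = (9.11×10^-31)(8.09×10^6) / [(1×1.60×10^-19)(0.0748)] = 6.16×10^-4 m.

r ≈ 0.616 mm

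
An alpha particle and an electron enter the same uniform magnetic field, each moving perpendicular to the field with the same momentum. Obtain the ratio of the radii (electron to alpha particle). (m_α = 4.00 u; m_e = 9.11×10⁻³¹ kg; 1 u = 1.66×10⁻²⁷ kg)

ratio ≈ 2.00

r = p/(qB) ⇒ at equal p, r ∝ 1/q.
r_{electron}/r_{alpha particle} = 2.00.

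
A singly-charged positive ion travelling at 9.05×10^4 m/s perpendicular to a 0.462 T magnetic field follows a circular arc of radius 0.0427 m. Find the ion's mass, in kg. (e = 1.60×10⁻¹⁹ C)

qvB = mv²/r ⇒ m = qBr/v.
m = (1×1.60×10^-19)(0.462)(0.0427) / (9.05×10^4) = 3.49×10^-26 kg.

m ≈ 3.49×10^-26 kg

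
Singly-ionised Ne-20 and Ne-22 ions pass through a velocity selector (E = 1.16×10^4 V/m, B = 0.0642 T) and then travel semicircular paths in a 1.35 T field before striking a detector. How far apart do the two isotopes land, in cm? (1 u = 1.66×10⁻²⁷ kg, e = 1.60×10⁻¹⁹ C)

Δd ≈ 0.555 cm

Both emerge at v = E/B₁ = 1.81×10^5 m/s.
r = mv/(qB₂), so r₁ = 0.02777 m and r₂ = 0.03055 m, giving Δr = 2.78×10^-3 m.
After a semicircle each ion lands a diameter 2r from the entry slit, so the separation is 2Δr = 5.55×10^-3 m.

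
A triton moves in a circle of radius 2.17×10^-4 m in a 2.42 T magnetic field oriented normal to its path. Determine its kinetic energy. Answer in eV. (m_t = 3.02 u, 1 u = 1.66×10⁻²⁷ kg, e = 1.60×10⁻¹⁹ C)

v = qBr/m = (1×1.60×10^-19)(2.42)(2.17×10^-4) / (5.01×10^-27) = 1.68×10^4 m/s.
K = ½mv² = 0.5·(5.01×10^-27)·(1.68×10^4)² = 7.04×10^-19 J = 4.40 eV.

K ≈ 4.40 eV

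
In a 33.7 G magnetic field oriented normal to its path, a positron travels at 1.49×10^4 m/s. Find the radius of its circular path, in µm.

The magnetic force provides the centripetal force: qvB = mv²/r, so r = mv/(qB).
r = (9.11×10^-31 kg)(1.49×10^4 m/s) / [(1×1.60×10^-19 C)(3.37×10^-3 T)] = 2.52×10^-5 m.

r ≈ 25.2 µm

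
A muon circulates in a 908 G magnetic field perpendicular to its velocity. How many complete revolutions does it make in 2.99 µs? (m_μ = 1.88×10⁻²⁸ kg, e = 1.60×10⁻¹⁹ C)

N = 36

T = 2πm/(qB) = 2π(1.88×10^-28) / [(1×1.60×10^-19)(0.0908)] = 8.1308×10^-8 s.
N = t/T = 2.99×10^-6 / 8.1308×10^-8 ≈ 36.77, so 36 complete revolutions.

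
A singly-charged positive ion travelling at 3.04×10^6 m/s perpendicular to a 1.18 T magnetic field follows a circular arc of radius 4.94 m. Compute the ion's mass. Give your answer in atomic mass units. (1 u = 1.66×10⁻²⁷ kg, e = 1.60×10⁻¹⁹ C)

qvB = mv²/r ⇒ m = qBr/v.
m = (1×1.60×10^-19)(1.18)(4.94) / (3.04×10^6) = 3.07×10^-25 kg = 185 u.

m ≈ 185 u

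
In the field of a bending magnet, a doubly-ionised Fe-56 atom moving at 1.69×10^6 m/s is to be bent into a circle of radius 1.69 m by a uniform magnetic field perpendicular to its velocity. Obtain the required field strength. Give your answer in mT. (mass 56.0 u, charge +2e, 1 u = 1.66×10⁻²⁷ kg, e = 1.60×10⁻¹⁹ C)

qvB = mv²/r gives B = mv/(qr).
B = (9.30×10^-26)(1.69×10^6) / [(2×1.60×10^-19)(1.69)] = 0.291 T.

B ≈ 291 mT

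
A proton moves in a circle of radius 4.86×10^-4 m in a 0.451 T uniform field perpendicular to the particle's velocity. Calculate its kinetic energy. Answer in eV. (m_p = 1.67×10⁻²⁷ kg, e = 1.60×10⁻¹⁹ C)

v = qBr/m = (1×1.60×10^-19)(0.451)(4.86×10^-4) / (1.67×10^-27) = 2.10×10^4 m/s.
K = ½mv² = 0.5·(1.67×10^-27)·(2.10×10^4)² = 3.68×10^-19 J = 2.30 eV.

K ≈ 2.30 eV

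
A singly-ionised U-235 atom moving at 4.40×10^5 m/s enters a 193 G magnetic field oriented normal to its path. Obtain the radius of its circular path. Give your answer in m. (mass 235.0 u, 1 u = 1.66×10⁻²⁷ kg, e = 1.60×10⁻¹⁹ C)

The magnetic force provides the centripetal force: qvB = mv²/r, so r = mv/(qB).
r = (3.90×10^-25 kg)(4.40×10^5 m/s) / [(1×1.60×10^-19 C)(0.0193 T)] = 55.6 m.

r ≈ 55.6 m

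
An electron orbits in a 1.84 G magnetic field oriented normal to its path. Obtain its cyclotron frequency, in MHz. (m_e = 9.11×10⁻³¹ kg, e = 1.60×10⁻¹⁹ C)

f ≈ 5.14 MHz

f = qB/(2πm) = (1×1.60×10^-19)(1.84×10^-4) / [2π(9.11×10^-31)] = 5.14×10^6 Hz.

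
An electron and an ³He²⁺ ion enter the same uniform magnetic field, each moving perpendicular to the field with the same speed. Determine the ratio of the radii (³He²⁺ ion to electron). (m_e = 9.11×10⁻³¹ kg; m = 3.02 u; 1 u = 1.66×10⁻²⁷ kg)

r = mv/(qB) ⇒ at equal v, r ∝ m/q.
r_{³He²⁺ ion}/r_{electron} = 2750.

ratio ≈ 2750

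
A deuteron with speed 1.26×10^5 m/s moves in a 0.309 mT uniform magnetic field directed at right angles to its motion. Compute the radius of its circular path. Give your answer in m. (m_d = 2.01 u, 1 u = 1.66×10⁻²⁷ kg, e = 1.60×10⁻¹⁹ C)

r ≈ 8.50 m

The magnetic force provides the centripetal force: qvB = mv²/r, so r = mv/(qB).
r = (3.34×10^-27 kg)(1.26×10^5 m/s) / [(1×1.60×10^-19 C)(3.09×10^-4 T)] = 8.50 m.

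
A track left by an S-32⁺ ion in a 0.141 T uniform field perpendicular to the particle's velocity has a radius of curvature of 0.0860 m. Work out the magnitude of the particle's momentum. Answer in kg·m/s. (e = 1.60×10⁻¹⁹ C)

p ≈ 1.94×10^-21 kg·m/s

Since qvB = mv²/r, the momentum p = mv = qBr.
p = (1×1.60×10^-19)(0.141)(0.0860) = 1.94×10^-21 kg·m/s.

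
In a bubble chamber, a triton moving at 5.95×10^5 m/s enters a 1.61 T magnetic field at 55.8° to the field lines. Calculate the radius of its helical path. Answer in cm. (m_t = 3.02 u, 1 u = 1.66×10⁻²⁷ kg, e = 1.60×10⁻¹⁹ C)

Only the perpendicular component v⊥ = v sin55.8° = 4.92×10^5 m/s is bent by the field.
r = m v⊥ /(qB) = (5.01×10^-27)(4.92×10^5) / [(1×1.60×10^-19)(1.61)] = 9.58×10^-3 m.

r ≈ 0.958 cm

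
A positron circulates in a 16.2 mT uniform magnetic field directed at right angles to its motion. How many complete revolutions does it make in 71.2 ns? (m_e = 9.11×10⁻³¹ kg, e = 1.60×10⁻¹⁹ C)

N = 32

T = 2πm/(qB) = 2π(9.11×10^-31) / [(1×1.60×10^-19)(0.0162)] = 2.2083×10^-9 s.
N = t/T = 7.12×10^-8 / 2.2083×10^-9 ≈ 32.24, so 32 complete revolutions.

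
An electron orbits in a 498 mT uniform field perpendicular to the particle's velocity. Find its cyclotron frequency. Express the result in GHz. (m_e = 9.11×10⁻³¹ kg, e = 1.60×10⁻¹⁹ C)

f ≈ 13.9 GHz

f = qB/(2πm) = (1×1.60×10^-19)(0.498) / [2π(9.11×10^-31)] = 1.39×10^10 Hz.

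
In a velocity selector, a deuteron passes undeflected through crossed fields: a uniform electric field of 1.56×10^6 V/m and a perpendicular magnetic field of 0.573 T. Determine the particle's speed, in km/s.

v ≈ 2720 km/s

For zero net force, qE = qvB, so v = E/B.
v = (1.56×10^6) / (0.573) = 2.72×10^6 m/s.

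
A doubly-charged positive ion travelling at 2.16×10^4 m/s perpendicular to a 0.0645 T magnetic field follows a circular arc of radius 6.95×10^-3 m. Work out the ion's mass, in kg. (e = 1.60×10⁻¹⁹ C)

m ≈ 6.64×10^-27 kg

qvB = mv²/r ⇒ m = qBr/v.
m = (2×1.60×10^-19)(0.0645)(6.95×10^-3) / (2.16×10^4) = 6.64×10^-27 kg.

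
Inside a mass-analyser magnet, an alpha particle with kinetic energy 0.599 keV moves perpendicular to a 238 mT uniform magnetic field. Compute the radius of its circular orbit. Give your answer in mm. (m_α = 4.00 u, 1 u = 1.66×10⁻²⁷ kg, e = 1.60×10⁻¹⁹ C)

Convert the energy: K = 0.599 keV = 9.58×10^-17 J.
v = √(2K/m) = √(2·9.58×10^-17/6.64×10^-27) = 1.70×10^5 m/s.
r = mv/(qB) = (6.64×10^-27)(1.70×10^5) / [(2×1.60×10^-19)(0.238)] = 0.0148 m.

r ≈ 14.8 mm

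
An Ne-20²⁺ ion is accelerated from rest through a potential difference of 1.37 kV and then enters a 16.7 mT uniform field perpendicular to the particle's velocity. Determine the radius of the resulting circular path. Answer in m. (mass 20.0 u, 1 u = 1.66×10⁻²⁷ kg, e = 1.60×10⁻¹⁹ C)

The kinetic energy gained is K = qV = (2×1.60×10^-19)(1370) = 4.38×10^-16 J.
v = √(2K/m) = 1.63×10^5 m/s.
r = mv/(qB) = (3.32×10^-26)(1.63×10^5) / [(2×1.60×10^-19)(0.0167)] = 1.01 m.

r ≈ 1.01 m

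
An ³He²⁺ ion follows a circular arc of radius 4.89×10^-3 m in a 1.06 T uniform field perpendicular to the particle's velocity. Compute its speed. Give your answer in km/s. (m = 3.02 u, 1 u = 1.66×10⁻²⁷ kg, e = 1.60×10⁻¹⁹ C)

From qvB = mv²/r, v = qBr/m.
v = (2×1.60×10^-19)(1.06)(4.89×10^-3) / (5.01×10^-27) = 3.31×10^5 m/s.

v ≈ 331 km/s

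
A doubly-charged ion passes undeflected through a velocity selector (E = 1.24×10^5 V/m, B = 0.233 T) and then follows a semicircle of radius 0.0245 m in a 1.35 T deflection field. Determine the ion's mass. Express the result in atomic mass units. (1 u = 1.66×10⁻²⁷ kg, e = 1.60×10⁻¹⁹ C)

v = E/B₁ = 5.32×10^5 m/s.
From r = mv/(qB₂), m = qB₂r/v = (2×1.60×10^-19)(1.35)(0.0245) / (5.32×10^5) = 1.99×10^-26 kg.
In atomic mass units: m = 1.99×10^-26 / 1.66×10^-27 = 12.0 u.

m ≈ 12.0 u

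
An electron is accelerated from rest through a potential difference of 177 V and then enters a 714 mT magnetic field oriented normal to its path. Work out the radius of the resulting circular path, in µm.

The kinetic energy gained is K = qV = (1×1.60×10^-19)(177) = 2.83×10^-17 J.
v = √(2K/m) = 7.89×10^6 m/s.
r = mv/(qB) = (9.11×10^-31)(7.89×10^6) / [(1×1.60×10^-19)(0.714)] = 6.29×10^-5 m.

r ≈ 62.9 µm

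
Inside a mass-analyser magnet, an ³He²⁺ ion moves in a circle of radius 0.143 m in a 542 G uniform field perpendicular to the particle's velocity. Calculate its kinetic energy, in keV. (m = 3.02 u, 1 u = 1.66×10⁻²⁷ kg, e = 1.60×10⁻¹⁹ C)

K ≈ 3.83 keV

v = qBr/m = (2×1.60×10^-19)(0.0542)(0.143) / (5.01×10^-27) = 4.95×10^5 m/s.
K = ½mv² = 0.5·(5.01×10^-27)·(4.95×10^5)² = 6.14×10^-16 J = 3.83 keV.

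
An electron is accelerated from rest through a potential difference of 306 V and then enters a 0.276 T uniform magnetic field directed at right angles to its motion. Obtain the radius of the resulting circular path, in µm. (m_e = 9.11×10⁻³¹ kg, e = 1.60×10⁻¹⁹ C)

r ≈ 214 µm

The kinetic energy gained is K = qV = (1×1.60×10^-19)(306) = 4.90×10^-17 J.
v = √(2K/m) = 1.04×10^7 m/s.
r = mv/(qB) = (9.11×10^-31)(1.04×10^7) / [(1×1.60×10^-19)(0.276)] = 2.14×10^-4 m.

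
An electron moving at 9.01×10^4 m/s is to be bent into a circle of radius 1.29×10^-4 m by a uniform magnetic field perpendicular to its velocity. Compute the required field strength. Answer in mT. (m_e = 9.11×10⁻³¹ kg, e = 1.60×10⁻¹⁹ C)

qvB = mv²/r gives B = mv/(qr).
B = (9.11×10^-31)(9.01×10^4) / [(1×1.60×10^-19)(1.29×10^-4)] = 3.98×10^-3 T.

B ≈ 3.98 mT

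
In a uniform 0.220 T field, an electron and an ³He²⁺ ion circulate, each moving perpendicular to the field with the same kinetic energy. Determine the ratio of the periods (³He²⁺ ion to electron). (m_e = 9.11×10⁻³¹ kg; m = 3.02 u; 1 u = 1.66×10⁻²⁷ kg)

T = 2πm/(qB) is independent of speed, so T₂/T₁ = (m₂/q₂)/(m₁/q₁).
T_{³He²⁺ ion}/T_{electron} = (5.01×10^-27/2e) / (9.11×10^-31/1e) = 2750.

ratio ≈ 2750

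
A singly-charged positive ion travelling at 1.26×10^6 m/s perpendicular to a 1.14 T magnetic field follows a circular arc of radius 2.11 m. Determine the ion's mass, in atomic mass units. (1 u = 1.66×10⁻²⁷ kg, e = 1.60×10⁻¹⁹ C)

m ≈ 184 u

qvB = mv²/r ⇒ m = qBr/v.
m = (1×1.60×10^-19)(1.14)(2.11) / (1.26×10^6) = 3.05×10^-25 kg = 184 u.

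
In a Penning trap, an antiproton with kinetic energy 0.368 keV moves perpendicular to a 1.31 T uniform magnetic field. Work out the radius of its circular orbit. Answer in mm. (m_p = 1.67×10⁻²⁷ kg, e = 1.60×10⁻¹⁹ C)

r ≈ 2.12 mm

Convert the energy: K = 0.368 keV = 5.89×10^-17 J.
v = √(2K/m) = √(2·5.89×10^-17/1.67×10^-27) = 2.66×10^5 m/s.
r = mv/(qB) = (1.67×10^-27)(2.66×10^5) / [(1×1.60×10^-19)(1.31)] = 2.12×10^-3 m.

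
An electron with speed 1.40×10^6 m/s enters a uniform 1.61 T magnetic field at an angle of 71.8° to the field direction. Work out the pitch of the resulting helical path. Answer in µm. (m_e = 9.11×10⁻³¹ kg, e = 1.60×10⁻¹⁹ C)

pitch ≈ 9.72 µm

The velocity component along B is v∥ = v cos71.8° = 4.37×10^5 m/s.
The cyclotron period T = 2πm/(qB) = 2.22×10^-11 s is set by m, q, B alone.
Pitch = v∥·T = (4.37×10^5)(2.22×10^-11) = 9.72×10^-6 m.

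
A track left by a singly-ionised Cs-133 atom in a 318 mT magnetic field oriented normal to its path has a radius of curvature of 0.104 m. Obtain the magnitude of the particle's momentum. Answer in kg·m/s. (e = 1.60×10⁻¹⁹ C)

Since qvB = mv²/r, the momentum p = mv = qBr.
p = (1×1.60×10^-19)(0.318)(0.104) = 5.29×10^-21 kg·m/s.

p ≈ 5.29×10^-21 kg·m/s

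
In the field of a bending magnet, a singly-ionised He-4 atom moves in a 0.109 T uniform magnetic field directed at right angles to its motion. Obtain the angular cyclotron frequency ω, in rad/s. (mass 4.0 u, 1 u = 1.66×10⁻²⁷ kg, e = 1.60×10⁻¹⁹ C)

ω ≈ 2.63×10^6 rad/s

ω = qB/m = (1×1.60×10^-19)(0.109) / (6.64×10^-27) = 2.63×10^6 rad/s.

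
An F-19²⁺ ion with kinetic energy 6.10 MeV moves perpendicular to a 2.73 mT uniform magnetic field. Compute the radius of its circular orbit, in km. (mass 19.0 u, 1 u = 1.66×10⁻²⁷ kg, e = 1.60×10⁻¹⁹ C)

r ≈ 0.284 km

Convert the energy: K = 6.10 MeV = 9.76×10^-13 J.
v = √(2K/m) = √(2·9.76×10^-13/3.15×10^-26) = 7.87×10^6 m/s.
r = mv/(qB) = (3.15×10^-26)(7.87×10^6) / [(2×1.60×10^-19)(2.73×10^-3)] = 284 m.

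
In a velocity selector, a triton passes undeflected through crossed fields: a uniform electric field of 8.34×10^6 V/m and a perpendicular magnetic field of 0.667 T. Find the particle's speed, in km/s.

v ≈ 12500 km/s

For zero net force, qE = qvB, so v = E/B.
v = (8.34×10^6) / (0.667) = 1.25×10^7 m/s.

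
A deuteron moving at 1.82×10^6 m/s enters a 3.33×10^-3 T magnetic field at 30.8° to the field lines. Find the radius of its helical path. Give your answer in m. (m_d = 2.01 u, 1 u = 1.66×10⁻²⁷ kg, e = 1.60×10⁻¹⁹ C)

r ≈ 5.84 m

Only the perpendicular component v⊥ = v sin30.8° = 9.32×10^5 m/s is bent by the field.
r = m v⊥ /(qB) = (3.34×10^-27)(9.32×10^5) / [(1×1.60×10^-19)(3.33×10^-3)] = 5.84 m.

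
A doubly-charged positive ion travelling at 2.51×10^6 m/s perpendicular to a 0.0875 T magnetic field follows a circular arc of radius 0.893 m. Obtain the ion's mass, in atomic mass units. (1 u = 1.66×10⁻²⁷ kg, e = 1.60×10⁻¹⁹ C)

qvB = mv²/r ⇒ m = qBr/v.
m = (2×1.60×10^-19)(0.0875)(0.893) / (2.51×10^6) = 9.96×10^-27 kg = 6.00 u.

m ≈ 6.00 u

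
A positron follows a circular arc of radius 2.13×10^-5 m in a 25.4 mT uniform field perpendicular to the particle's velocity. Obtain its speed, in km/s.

From qvB = mv²/r, v = qBr/m.
v = (1×1.60×10^-19)(0.0254)(2.13×10^-5) / (9.11×10^-31) = 9.50×10^4 m/s.

v ≈ 95.0 km/s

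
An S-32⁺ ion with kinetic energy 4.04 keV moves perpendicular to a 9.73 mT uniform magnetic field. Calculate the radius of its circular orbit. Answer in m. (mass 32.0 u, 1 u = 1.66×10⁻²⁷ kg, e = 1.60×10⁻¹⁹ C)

r ≈ 5.32 m

Convert the energy: K = 4.04 keV = 6.46×10^-16 J.
v = √(2K/m) = √(2·6.46×10^-16/5.31×10^-26) = 1.56×10^5 m/s.
r = mv/(qB) = (5.31×10^-26)(1.56×10^5) / [(1×1.60×10^-19)(9.73×10^-3)] = 5.32 m.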